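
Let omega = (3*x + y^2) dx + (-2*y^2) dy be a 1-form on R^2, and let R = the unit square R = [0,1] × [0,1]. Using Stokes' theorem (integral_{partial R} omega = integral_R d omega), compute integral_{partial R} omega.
integral_(partial R) omega = -1

Stokes: integral_partial_R omega = integral_R d omega with d omega = (∂Q/∂x - ∂P/∂y) dx ∧ dy.
  ∂Q/∂x = 0
  ∂P/∂y = 2*y
  integrand = ∂Q/∂x - ∂P/∂y = -2*y.
Integrating over R: integral_0^1 integral_0^1 (-2*y) dx dy = -1.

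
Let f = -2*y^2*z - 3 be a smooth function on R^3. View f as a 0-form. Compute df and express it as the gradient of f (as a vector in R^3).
df = (0) dx + (-4*y*z) dy + (-2*y^2) dz; grad f = (0, -4*y*z, -2*y^2)

For a 0-form f, d f = (∂f/∂x) dx + (∂f/∂y) dy + (∂f/∂z) dz. The components of the vector representation are exactly the entries of grad f in Cartesian coordinates:
  ∂f/∂x = 0
  ∂f/∂y = -4*y*z
  ∂f/∂z = -2*y^2.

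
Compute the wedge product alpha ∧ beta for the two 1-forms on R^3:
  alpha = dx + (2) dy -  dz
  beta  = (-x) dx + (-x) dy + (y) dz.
alpha ∧ beta = (x) dx ∧ dy + (-x + y) dx ∧ dz + (-x + 2*y) dy ∧ dz

Distribute the wedge, using dx_i ∧ dx_j = -dx_j ∧ dx_i and dx_i ∧ dx_i = 0. For each pair (i, j) with i < j, the coefficient of dx_i ∧ dx_j in alpha ∧ beta is (alpha_i * beta_j - alpha_j * beta_i). Collecting: alpha ∧ beta = (x) dx ∧ dy + (-x + y) dx ∧ dz + (-x + 2*y) dy ∧ dz.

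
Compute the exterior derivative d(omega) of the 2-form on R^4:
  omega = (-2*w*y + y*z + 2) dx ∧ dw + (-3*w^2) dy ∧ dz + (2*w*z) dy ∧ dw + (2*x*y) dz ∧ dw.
d(omega) = (2*w - z) dx ∧ dy ∧ dw + (y) dx ∧ dz ∧ dw + (-8*w + 2*x) dy ∧ dz ∧ dw

For a 2-form omega = sum_{i<j} g_{ij} dx_i ∧ dx_j, the exterior derivative is
  d(omega) = sum_{i<j} d(g_{ij}) ∧ dx_i ∧ dx_j = sum_{i<j, k} (∂g_{ij}/∂x_k) dx_k ∧ dx_i ∧ dx_j.
Expand each term, using dx_k ∧ dx_i ∧ dx_j = sgn(permutation) dx_{(a)} ∧ dx_{(b)} ∧ dx_{(c)} with (a < b < c) sorted:
  d(-2*w*y + y*z + 2) includes (∂/∂y)(-2*w*y + y*z + 2) dy = (-2*w + z) dy, which multiplied by dx ∧ dw gives (2*w - z) dx ∧ dy ∧ dw
  d(-2*w*y + y*z + 2) includes (∂/∂z)(-2*w*y + y*z + 2) dz = (y) dz, which multiplied by dx ∧ dw gives (-y) dx ∧ dz ∧ dw
  d(-3*w^2) includes (∂/∂w)(-3*w^2) dw = (-6*w) dw, which multiplied by dy ∧ dz gives (-6*w) dy ∧ dz ∧ dw
  d(2*w*z) includes (∂/∂z)(2*w*z) dz = (2*w) dz, which multiplied by dy ∧ dw gives (-2*w) dy ∧ dz ∧ dw
  d(2*x*y) includes (∂/∂x)(2*x*y) dx = (2*y) dx, which multiplied by dz ∧ dw gives (2*y) dx ∧ dz ∧ dw
  d(2*x*y) includes (∂/∂y)(2*x*y) dy = (2*x) dy, which multiplied by dz ∧ dw gives (2*x) dy ∧ dz ∧ dw
Collecting like 3-forms: d(omega) = (2*w - z) dx ∧ dy ∧ dw + (y) dx ∧ dz ∧ dw + (-8*w + 2*x) dy ∧ dz ∧ dw.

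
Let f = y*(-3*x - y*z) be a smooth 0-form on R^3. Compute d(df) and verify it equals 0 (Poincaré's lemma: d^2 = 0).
d(df) = 0

Step 1: df = sum_i (∂f/∂x_i) dx_i = (-3*y) dx + (-3*x - 2*y*z) dy + (-y^2) dz.
Step 2: Apply d again. Using the 1-form formula, the coefficient of dx ∧ dy in d(df) is ∂^2 f/∂x ∂y - ∂^2 f/∂y ∂x = (-3) - (-3) = 0 (equality of mixed partials for smooth f).
Similarly for dx ∧ dz and dy ∧ dz — all coefficients vanish. So d(df) = 0.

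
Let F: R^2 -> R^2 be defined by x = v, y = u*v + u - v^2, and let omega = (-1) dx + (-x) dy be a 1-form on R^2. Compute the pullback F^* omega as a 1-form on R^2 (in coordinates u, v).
F^* omega = (v*(-v - 1)) du + (-u*v + 2*v^2 - 1) dv

Using F^*(f dg) = (f ∘ F) d(g ∘ F), substitute each coordinate x_i by F_i(u, v) in f_i, and replace dx_i by d F_i = (∂F_i/∂u) du + (∂F_i/∂v) dv.
  For the x component: f_1(F) = -1; d F_1 = (0) du + (1) dv
  For the y component: f_2(F) = -v; d F_2 = (v + 1) du + (u - 2*v) dv
Combining and collecting du, dv coefficients:
  coeff of du: v*(-v - 1)
  coeff of dv: -u*v + 2*v^2 - 1
F^* omega = (v*(-v - 1)) du + (-u*v + 2*v^2 - 1) dv.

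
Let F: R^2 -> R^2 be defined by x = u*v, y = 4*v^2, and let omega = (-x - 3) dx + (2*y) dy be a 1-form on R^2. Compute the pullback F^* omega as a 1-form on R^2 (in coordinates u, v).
F^* omega = (v*(-u*v - 3)) du + (-u^2*v - 3*u + 64*v^3) dv

Using F^*(f dg) = (f ∘ F) d(g ∘ F), substitute each coordinate x_i by F_i(u, v) in f_i, and replace dx_i by d F_i = (∂F_i/∂u) du + (∂F_i/∂v) dv.
  For the x component: f_1(F) = -u*v - 3; d F_1 = (v) du + (u) dv
  For the y component: f_2(F) = 8*v^2; d F_2 = (0) du + (8*v) dv
Combining and collecting du, dv coefficients:
  coeff of du: v*(-u*v - 3)
  coeff of dv: -u^2*v - 3*u + 64*v^3
F^* omega = (v*(-u*v - 3)) du + (-u^2*v - 3*u + 64*v^3) dv.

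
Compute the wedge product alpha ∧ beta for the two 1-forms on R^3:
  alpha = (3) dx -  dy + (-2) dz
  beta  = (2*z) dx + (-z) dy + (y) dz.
alpha ∧ beta = (-z) dx ∧ dy + (3*y + 4*z) dx ∧ dz + (-y - 2*z) dy ∧ dz

Distribute the wedge, using dx_i ∧ dx_j = -dx_j ∧ dx_i and dx_i ∧ dx_i = 0. For each pair (i, j) with i < j, the coefficient of dx_i ∧ dx_j in alpha ∧ beta is (alpha_i * beta_j - alpha_j * beta_i). Collecting: alpha ∧ beta = (-z) dx ∧ dy + (3*y + 4*z) dx ∧ dz + (-y - 2*z) dy ∧ dz.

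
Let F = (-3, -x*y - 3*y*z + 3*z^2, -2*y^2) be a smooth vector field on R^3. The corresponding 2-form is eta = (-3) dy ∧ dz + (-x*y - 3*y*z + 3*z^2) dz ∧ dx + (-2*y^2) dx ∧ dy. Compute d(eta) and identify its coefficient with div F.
d(eta) = (-x - 3*z) dx ∧ dy ∧ dz; div F = -x - 3*z

For a 2-form in R^3 of the form above, applying d gives a 3-form with coefficient ∂P/∂x + ∂Q/∂y + ∂R/∂z:
  ∂P/∂x = 0
  ∂Q/∂y = -x - 3*z
  ∂R/∂z = 0
Sum = -x - 3*z, which is exactly div F.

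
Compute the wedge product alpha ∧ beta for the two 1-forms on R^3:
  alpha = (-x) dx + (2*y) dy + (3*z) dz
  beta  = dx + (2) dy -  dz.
alpha ∧ beta = (-2*x - 2*y) dx ∧ dy + (x - 3*z) dx ∧ dz + (-2*y - 6*z) dy ∧ dz

Distribute the wedge, using dx_i ∧ dx_j = -dx_j ∧ dx_i and dx_i ∧ dx_i = 0. For each pair (i, j) with i < j, the coefficient of dx_i ∧ dx_j in alpha ∧ beta is (alpha_i * beta_j - alpha_j * beta_i). Collecting: alpha ∧ beta = (-2*x - 2*y) dx ∧ dy + (x - 3*z) dx ∧ dz + (-2*y - 6*z) dy ∧ dz.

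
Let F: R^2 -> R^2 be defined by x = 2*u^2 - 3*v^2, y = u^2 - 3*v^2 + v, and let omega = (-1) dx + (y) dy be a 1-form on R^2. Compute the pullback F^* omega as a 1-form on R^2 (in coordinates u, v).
F^* omega = (2*u*(u^2 - 3*v^2 + v - 2)) du + (-6*u^2*v + u^2 + 18*v^3 - 9*v^2 + 7*v) dv

Using F^*(f dg) = (f ∘ F) d(g ∘ F), substitute each coordinate x_i by F_i(u, v) in f_i, and replace dx_i by d F_i = (∂F_i/∂u) du + (∂F_i/∂v) dv.
  For the x component: f_1(F) = -1; d F_1 = (4*u) du + (-6*v) dv
  For the y component: f_2(F) = u^2 - 3*v^2 + v; d F_2 = (2*u) du + (1 - 6*v) dv
Combining and collecting du, dv coefficients:
  coeff of du: 2*u*(u^2 - 3*v^2 + v - 2)
  coeff of dv: -6*u^2*v + u^2 + 18*v^3 - 9*v^2 + 7*v
F^* omega = (2*u*(u^2 - 3*v^2 + v - 2)) du + (-6*u^2*v + u^2 + 18*v^3 - 9*v^2 + 7*v) dv.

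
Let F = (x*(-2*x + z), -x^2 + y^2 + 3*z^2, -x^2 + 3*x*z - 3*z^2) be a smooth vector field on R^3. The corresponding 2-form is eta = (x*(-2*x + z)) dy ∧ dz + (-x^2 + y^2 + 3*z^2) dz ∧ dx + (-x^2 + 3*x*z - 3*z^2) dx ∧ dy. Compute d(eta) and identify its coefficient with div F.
d(eta) = (-x + 2*y - 5*z) dx ∧ dy ∧ dz; div F = -x + 2*y - 5*z

For a 2-form in R^3 of the form above, applying d gives a 3-form with coefficient ∂P/∂x + ∂Q/∂y + ∂R/∂z:
  ∂P/∂x = -4*x + z
  ∂Q/∂y = 2*y
  ∂R/∂z = 3*x - 6*z
Sum = -x + 2*y - 5*z, which is exactly div F.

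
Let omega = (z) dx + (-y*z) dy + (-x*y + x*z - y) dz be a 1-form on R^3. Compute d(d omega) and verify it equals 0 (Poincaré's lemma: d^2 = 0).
d(d omega) = 0

Step 1: d omega = sum_{i<j} (∂f_j/∂x_i - ∂f_i/∂x_j) dx_i ∧ dx_j:
  coeff of dx ∧ dy: 0
  coeff of dx ∧ dz: -y + z - 1
  coeff of dy ∧ dz: -x + y - 1
Step 2: Apply d again to each 2-form coefficient. The only possible 3-form in R^3 is dx ∧ dy ∧ dz, with coefficient
  ∂(coeff of dy∧dz)/∂x - ∂(coeff of dx∧dz)/∂y + ∂(coeff of dx∧dy)/∂z
  = ∂/∂x (-x + y - 1) - ∂/∂y (-y + z - 1) + ∂/∂z (0).
Each of these terms simplifies to sums of mixed partials that cancel in pairs. The result is 0 (by equality of mixed partials for smooth functions — Schwarz / Clairaut).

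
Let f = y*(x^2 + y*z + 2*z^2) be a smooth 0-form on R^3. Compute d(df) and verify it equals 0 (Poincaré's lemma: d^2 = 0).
d(df) = 0

Step 1: df = sum_i (∂f/∂x_i) dx_i = (2*x*y) dx + (x^2 + 2*y*z + 2*z^2) dy + (y*(y + 4*z)) dz.
Step 2: Apply d again. Using the 1-form formula, the coefficient of dx ∧ dy in d(df) is ∂^2 f/∂x ∂y - ∂^2 f/∂y ∂x = (2*x) - (2*x) = 0 (equality of mixed partials for smooth f).
Similarly for dx ∧ dz and dy ∧ dz — all coefficients vanish. So d(df) = 0.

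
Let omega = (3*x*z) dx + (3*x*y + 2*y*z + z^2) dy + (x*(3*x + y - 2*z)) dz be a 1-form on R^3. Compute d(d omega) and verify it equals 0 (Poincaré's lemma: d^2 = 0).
d(d omega) = 0

Step 1: d omega = sum_{i<j} (∂f_j/∂x_i - ∂f_i/∂x_j) dx_i ∧ dx_j:
  coeff of dx ∧ dy: 3*y
  coeff of dx ∧ dz: 3*x + y - 2*z
  coeff of dy ∧ dz: x - 2*y - 2*z
Step 2: Apply d again to each 2-form coefficient. The only possible 3-form in R^3 is dx ∧ dy ∧ dz, with coefficient
  ∂(coeff of dy∧dz)/∂x - ∂(coeff of dx∧dz)/∂y + ∂(coeff of dx∧dy)/∂z
  = ∂/∂x (x - 2*y - 2*z) - ∂/∂y (3*x + y - 2*z) + ∂/∂z (3*y).
Each of these terms simplifies to sums of mixed partials that cancel in pairs. The result is 0 (by equality of mixed partials for smooth functions — Schwarz / Clairaut).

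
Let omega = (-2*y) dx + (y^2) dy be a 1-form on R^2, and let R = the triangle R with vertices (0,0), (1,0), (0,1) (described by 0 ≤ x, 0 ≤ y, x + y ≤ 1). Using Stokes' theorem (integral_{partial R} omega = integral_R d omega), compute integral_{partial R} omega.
integral_(partial R) omega = 1

Stokes: integral_partial_R omega = integral_R d omega with d omega = (∂Q/∂x - ∂P/∂y) dx ∧ dy.
  ∂Q/∂x = 0
  ∂P/∂y = -2
  integrand = ∂Q/∂x - ∂P/∂y = 2.
Integrating over R: integral_0^1 integral_0^{1-x} (2) dy dx = 1.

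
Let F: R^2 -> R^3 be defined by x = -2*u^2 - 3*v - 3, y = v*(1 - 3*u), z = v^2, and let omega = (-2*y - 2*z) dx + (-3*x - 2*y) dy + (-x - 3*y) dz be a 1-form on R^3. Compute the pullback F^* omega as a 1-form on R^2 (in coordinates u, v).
F^* omega = (v*(-42*u^2 - 10*u*v + 8*u - 21*v - 27)) du + (-18*u^3 - 14*u^2*v + 6*u^2 + 18*u*v^2 - 33*u*v - 27*u + 6*v^2 + 19*v + 9) dv

Using F^*(f dg) = (f ∘ F) d(g ∘ F), substitute each coordinate x_i by F_i(u, v) in f_i, and replace dx_i by d F_i = (∂F_i/∂u) du + (∂F_i/∂v) dv.
  For the x component: f_1(F) = 2*v*(3*u - v - 1); d F_1 = (-4*u) du + (-3) dv
  For the y component: f_2(F) = 6*u^2 + 6*u*v + 7*v + 9; d F_2 = (-3*v) du + (1 - 3*u) dv
  For the z component: f_3(F) = 2*u^2 + 9*u*v + 3; d F_3 = (0) du + (2*v) dv
Combining and collecting du, dv coefficients:
  coeff of du: v*(-42*u^2 - 10*u*v + 8*u - 21*v - 27)
  coeff of dv: -18*u^3 - 14*u^2*v + 6*u^2 + 18*u*v^2 - 33*u*v - 27*u + 6*v^2 + 19*v + 9
F^* omega = (v*(-42*u^2 - 10*u*v + 8*u - 21*v - 27)) du + (-18*u^3 - 14*u^2*v + 6*u^2 + 18*u*v^2 - 33*u*v - 27*u + 6*v^2 + 19*v + 9) dv.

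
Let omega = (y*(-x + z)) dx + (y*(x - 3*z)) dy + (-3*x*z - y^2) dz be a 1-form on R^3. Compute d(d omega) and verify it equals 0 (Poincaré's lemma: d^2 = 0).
d(d omega) = 0

Step 1: d omega = sum_{i<j} (∂f_j/∂x_i - ∂f_i/∂x_j) dx_i ∧ dx_j:
  coeff of dx ∧ dy: x + y - z
  coeff of dx ∧ dz: -y - 3*z
  coeff of dy ∧ dz: y
Step 2: Apply d again to each 2-form coefficient. The only possible 3-form in R^3 is dx ∧ dy ∧ dz, with coefficient
  ∂(coeff of dy∧dz)/∂x - ∂(coeff of dx∧dz)/∂y + ∂(coeff of dx∧dy)/∂z
  = ∂/∂x (y) - ∂/∂y (-y - 3*z) + ∂/∂z (x + y - z).
Each of these terms simplifies to sums of mixed partials that cancel in pairs. The result is 0 (by equality of mixed partials for smooth functions — Schwarz / Clairaut).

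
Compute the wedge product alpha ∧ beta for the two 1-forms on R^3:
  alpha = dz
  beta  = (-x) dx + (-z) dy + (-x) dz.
alpha ∧ beta = (x) dx ∧ dz + (z) dy ∧ dz

Distribute the wedge, using dx_i ∧ dx_j = -dx_j ∧ dx_i and dx_i ∧ dx_i = 0. For each pair (i, j) with i < j, the coefficient of dx_i ∧ dx_j in alpha ∧ beta is (alpha_i * beta_j - alpha_j * beta_i). Collecting: alpha ∧ beta = (x) dx ∧ dz + (z) dy ∧ dz.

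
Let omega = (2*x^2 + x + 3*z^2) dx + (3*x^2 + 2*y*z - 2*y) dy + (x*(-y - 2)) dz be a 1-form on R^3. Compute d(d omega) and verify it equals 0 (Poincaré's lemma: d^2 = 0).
d(d omega) = 0

Step 1: d omega = sum_{i<j} (∂f_j/∂x_i - ∂f_i/∂x_j) dx_i ∧ dx_j:
  coeff of dx ∧ dy: 6*x
  coeff of dx ∧ dz: -y - 6*z - 2
  coeff of dy ∧ dz: -x - 2*y
Step 2: Apply d again to each 2-form coefficient. The only possible 3-form in R^3 is dx ∧ dy ∧ dz, with coefficient
  ∂(coeff of dy∧dz)/∂x - ∂(coeff of dx∧dz)/∂y + ∂(coeff of dx∧dy)/∂z
  = ∂/∂x (-x - 2*y) - ∂/∂y (-y - 6*z - 2) + ∂/∂z (6*x).
Each of these terms simplifies to sums of mixed partials that cancel in pairs. The result is 0 (by equality of mixed partials for smooth functions — Schwarz / Clairaut).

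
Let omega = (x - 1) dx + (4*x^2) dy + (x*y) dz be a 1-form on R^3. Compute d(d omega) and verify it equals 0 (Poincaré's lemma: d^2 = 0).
d(d omega) = 0

Step 1: d omega = sum_{i<j} (∂f_j/∂x_i - ∂f_i/∂x_j) dx_i ∧ dx_j:
  coeff of dx ∧ dy: 8*x
  coeff of dx ∧ dz: y
  coeff of dy ∧ dz: x
Step 2: Apply d again to each 2-form coefficient. The only possible 3-form in R^3 is dx ∧ dy ∧ dz, with coefficient
  ∂(coeff of dy∧dz)/∂x - ∂(coeff of dx∧dz)/∂y + ∂(coeff of dx∧dy)/∂z
  = ∂/∂x (x) - ∂/∂y (y) + ∂/∂z (8*x).
Each of these terms simplifies to sums of mixed partials that cancel in pairs. The result is 0 (by equality of mixed partials for smooth functions — Schwarz / Clairaut).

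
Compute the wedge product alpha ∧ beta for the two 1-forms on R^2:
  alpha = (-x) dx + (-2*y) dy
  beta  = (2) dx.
alpha ∧ beta = (4*y) dx ∧ dy

Distribute the wedge, using dx_i ∧ dx_j = -dx_j ∧ dx_i and dx_i ∧ dx_i = 0. For each pair (i, j) with i < j, the coefficient of dx_i ∧ dx_j in alpha ∧ beta is (alpha_i * beta_j - alpha_j * beta_i). Collecting: alpha ∧ beta = (4*y) dx ∧ dy.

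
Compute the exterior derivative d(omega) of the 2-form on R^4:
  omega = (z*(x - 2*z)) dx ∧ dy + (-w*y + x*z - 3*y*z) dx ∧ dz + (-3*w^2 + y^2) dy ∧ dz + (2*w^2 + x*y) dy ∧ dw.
d(omega) = (w + x - z) dx ∧ dy ∧ dz + (-y) dx ∧ dz ∧ dw + (-6*w) dy ∧ dz ∧ dw + (y) dx ∧ dy ∧ dw

For a 2-form omega = sum_{i<j} g_{ij} dx_i ∧ dx_j, the exterior derivative is
  d(omega) = sum_{i<j} d(g_{ij}) ∧ dx_i ∧ dx_j = sum_{i<j, k} (∂g_{ij}/∂x_k) dx_k ∧ dx_i ∧ dx_j.
Expand each term, using dx_k ∧ dx_i ∧ dx_j = sgn(permutation) dx_{(a)} ∧ dx_{(b)} ∧ dx_{(c)} with (a < b < c) sorted:
  d(z*(x - 2*z)) includes (∂/∂z)(z*(x - 2*z)) dz = (x - 4*z) dz, which multiplied by dx ∧ dy gives (x - 4*z) dx ∧ dy ∧ dz
  d(-w*y + x*z - 3*y*z) includes (∂/∂y)(-w*y + x*z - 3*y*z) dy = (-w - 3*z) dy, which multiplied by dx ∧ dz gives (w + 3*z) dx ∧ dy ∧ dz
  d(-w*y + x*z - 3*y*z) includes (∂/∂w)(-w*y + x*z - 3*y*z) dw = (-y) dw, which multiplied by dx ∧ dz gives (-y) dx ∧ dz ∧ dw
  d(-3*w^2 + y^2) includes (∂/∂w)(-3*w^2 + y^2) dw = (-6*w) dw, which multiplied by dy ∧ dz gives (-6*w) dy ∧ dz ∧ dw
  d(2*w^2 + x*y) includes (∂/∂x)(2*w^2 + x*y) dx = (y) dx, which multiplied by dy ∧ dw gives (y) dx ∧ dy ∧ dw
Collecting like 3-forms: d(omega) = (w + x - z) dx ∧ dy ∧ dz + (-y) dx ∧ dz ∧ dw + (-6*w) dy ∧ dz ∧ dw + (y) dx ∧ dy ∧ dw.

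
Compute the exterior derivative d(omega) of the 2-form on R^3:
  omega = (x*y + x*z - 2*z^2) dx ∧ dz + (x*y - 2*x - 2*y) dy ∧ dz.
d(omega) = (-x + y - 2) dx ∧ dy ∧ dz

For a 2-form omega = sum_{i<j} g_{ij} dx_i ∧ dx_j, the exterior derivative is
  d(omega) = sum_{i<j} d(g_{ij}) ∧ dx_i ∧ dx_j = sum_{i<j, k} (∂g_{ij}/∂x_k) dx_k ∧ dx_i ∧ dx_j.
Expand each term, using dx_k ∧ dx_i ∧ dx_j = sgn(permutation) dx_{(a)} ∧ dx_{(b)} ∧ dx_{(c)} with (a < b < c) sorted:
  d(x*y + x*z - 2*z^2) includes (∂/∂y)(x*y + x*z - 2*z^2) dy = (x) dy, which multiplied by dx ∧ dz gives (-x) dx ∧ dy ∧ dz
  d(x*y - 2*x - 2*y) includes (∂/∂x)(x*y - 2*x - 2*y) dx = (y - 2) dx, which multiplied by dy ∧ dz gives (y - 2) dx ∧ dy ∧ dz
Collecting like 3-forms: d(omega) = (-x + y - 2) dx ∧ dy ∧ dz.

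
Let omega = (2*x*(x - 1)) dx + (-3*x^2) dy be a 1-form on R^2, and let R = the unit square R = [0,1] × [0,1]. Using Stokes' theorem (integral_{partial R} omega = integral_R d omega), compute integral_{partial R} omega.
integral_(partial R) omega = -3

Stokes: integral_partial_R omega = integral_R d omega with d omega = (∂Q/∂x - ∂P/∂y) dx ∧ dy.
  ∂Q/∂x = -6*x
  ∂P/∂y = 0
  integrand = ∂Q/∂x - ∂P/∂y = -6*x.
Integrating over R: integral_0^1 integral_0^1 (-6*x) dx dy = -3.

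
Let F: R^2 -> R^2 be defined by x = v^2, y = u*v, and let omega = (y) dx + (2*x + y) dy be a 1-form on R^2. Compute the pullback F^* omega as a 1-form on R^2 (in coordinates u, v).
F^* omega = (v^2*(u + 2*v)) du + (u*v*(u + 4*v)) dv

Using F^*(f dg) = (f ∘ F) d(g ∘ F), substitute each coordinate x_i by F_i(u, v) in f_i, and replace dx_i by d F_i = (∂F_i/∂u) du + (∂F_i/∂v) dv.
  For the x component: f_1(F) = u*v; d F_1 = (0) du + (2*v) dv
  For the y component: f_2(F) = v*(u + 2*v); d F_2 = (v) du + (u) dv
Combining and collecting du, dv coefficients:
  coeff of du: v^2*(u + 2*v)
  coeff of dv: u*v*(u + 4*v)
F^* omega = (v^2*(u + 2*v)) du + (u*v*(u + 4*v)) dv.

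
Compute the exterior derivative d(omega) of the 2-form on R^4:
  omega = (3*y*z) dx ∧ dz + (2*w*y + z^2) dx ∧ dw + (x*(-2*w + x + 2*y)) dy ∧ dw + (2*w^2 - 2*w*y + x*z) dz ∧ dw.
d(omega) = (-3*z) dx ∧ dy ∧ dz + (-4*w + 2*x + 2*y) dx ∧ dy ∧ dw + (-z) dx ∧ dz ∧ dw + (-2*w) dy ∧ dz ∧ dw

For a 2-form omega = sum_{i<j} g_{ij} dx_i ∧ dx_j, the exterior derivative is
  d(omega) = sum_{i<j} d(g_{ij}) ∧ dx_i ∧ dx_j = sum_{i<j, k} (∂g_{ij}/∂x_k) dx_k ∧ dx_i ∧ dx_j.
Expand each term, using dx_k ∧ dx_i ∧ dx_j = sgn(permutation) dx_{(a)} ∧ dx_{(b)} ∧ dx_{(c)} with (a < b < c) sorted:
  d(3*y*z) includes (∂/∂y)(3*y*z) dy = (3*z) dy, which multiplied by dx ∧ dz gives (-3*z) dx ∧ dy ∧ dz
  d(2*w*y + z^2) includes (∂/∂y)(2*w*y + z^2) dy = (2*w) dy, which multiplied by dx ∧ dw gives (-2*w) dx ∧ dy ∧ dw
  d(2*w*y + z^2) includes (∂/∂z)(2*w*y + z^2) dz = (2*z) dz, which multiplied by dx ∧ dw gives (-2*z) dx ∧ dz ∧ dw
  d(x*(-2*w + x + 2*y)) includes (∂/∂x)(x*(-2*w + x + 2*y)) dx = (-2*w + 2*x + 2*y) dx, which multiplied by dy ∧ dw gives (-2*w + 2*x + 2*y) dx ∧ dy ∧ dw
  d(2*w^2 - 2*w*y + x*z) includes (∂/∂x)(2*w^2 - 2*w*y + x*z) dx = (z) dx, which multiplied by dz ∧ dw gives (z) dx ∧ dz ∧ dw
  d(2*w^2 - 2*w*y + x*z) includes (∂/∂y)(2*w^2 - 2*w*y + x*z) dy = (-2*w) dy, which multiplied by dz ∧ dw gives (-2*w) dy ∧ dz ∧ dw
Collecting like 3-forms: d(omega) = (-3*z) dx ∧ dy ∧ dz + (-4*w + 2*x + 2*y) dx ∧ dy ∧ dw + (-z) dx ∧ dz ∧ dw + (-2*w) dy ∧ dz ∧ dw.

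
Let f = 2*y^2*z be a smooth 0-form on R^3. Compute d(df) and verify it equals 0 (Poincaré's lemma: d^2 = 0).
d(df) = 0

Step 1: df = sum_i (∂f/∂x_i) dx_i = (0) dx + (4*y*z) dy + (2*y^2) dz.
Step 2: Apply d again. Using the 1-form formula, the coefficient of dx ∧ dy in d(df) is ∂^2 f/∂x ∂y - ∂^2 f/∂y ∂x = (0) - (0) = 0 (equality of mixed partials for smooth f).
Similarly for dx ∧ dz and dy ∧ dz — all coefficients vanish. So d(df) = 0.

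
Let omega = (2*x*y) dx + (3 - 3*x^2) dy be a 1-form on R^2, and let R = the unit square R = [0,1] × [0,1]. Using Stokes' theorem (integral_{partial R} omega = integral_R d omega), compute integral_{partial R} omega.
integral_(partial R) omega = -4

Stokes: integral_partial_R omega = integral_R d omega with d omega = (∂Q/∂x - ∂P/∂y) dx ∧ dy.
  ∂Q/∂x = -6*x
  ∂P/∂y = 2*x
  integrand = ∂Q/∂x - ∂P/∂y = -8*x.
Integrating over R: integral_0^1 integral_0^1 (-8*x) dx dy = -4.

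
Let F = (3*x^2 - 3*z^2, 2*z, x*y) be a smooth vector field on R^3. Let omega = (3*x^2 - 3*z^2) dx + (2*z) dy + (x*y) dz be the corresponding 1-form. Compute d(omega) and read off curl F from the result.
d(omega) = (x - 2) dy ∧ dz + (-y - 6*z) dz ∧ dx + (0) dx ∧ dy; curl F = (x - 2, -y - 6*z, 0)

d omega = sum_{i<j} (∂f_j/∂x_i - ∂f_i/∂x_j) dx_i ∧ dx_j. Under the identification (dy ∧ dz, dz ∧ dx, dx ∧ dy) ↔ (e_x, e_y, e_z), the coefficients are exactly the components of curl F. Compute:
  ∂R/∂y - ∂Q/∂z = (x) - (2) = x - 2
  ∂P/∂z - ∂R/∂x = (-6*z) - (y) = -y - 6*z
  ∂Q/∂x - ∂P/∂y = (0) - (0) = 0.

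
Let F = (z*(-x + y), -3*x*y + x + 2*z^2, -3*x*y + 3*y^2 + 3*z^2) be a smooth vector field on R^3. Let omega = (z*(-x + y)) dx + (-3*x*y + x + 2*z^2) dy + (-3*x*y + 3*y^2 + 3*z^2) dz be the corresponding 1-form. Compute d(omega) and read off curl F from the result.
d(omega) = (-3*x + 6*y - 4*z) dy ∧ dz + (-x + 4*y) dz ∧ dx + (-3*y - z + 1) dx ∧ dy; curl F = (-3*x + 6*y - 4*z, -x + 4*y, -3*y - z + 1)

d omega = sum_{i<j} (∂f_j/∂x_i - ∂f_i/∂x_j) dx_i ∧ dx_j. Under the identification (dy ∧ dz, dz ∧ dx, dx ∧ dy) ↔ (e_x, e_y, e_z), the coefficients are exactly the components of curl F. Compute:
  ∂R/∂y - ∂Q/∂z = (-3*x + 6*y) - (4*z) = -3*x + 6*y - 4*z
  ∂P/∂z - ∂R/∂x = (-x + y) - (-3*y) = -x + 4*y
  ∂Q/∂x - ∂P/∂y = (1 - 3*y) - (z) = -3*y - z + 1.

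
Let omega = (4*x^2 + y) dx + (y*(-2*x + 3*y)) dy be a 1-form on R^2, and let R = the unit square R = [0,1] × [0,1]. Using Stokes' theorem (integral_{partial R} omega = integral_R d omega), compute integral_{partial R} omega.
integral_(partial R) omega = -2

Stokes: integral_partial_R omega = integral_R d omega with d omega = (∂Q/∂x - ∂P/∂y) dx ∧ dy.
  ∂Q/∂x = -2*y
  ∂P/∂y = 1
  integrand = ∂Q/∂x - ∂P/∂y = -2*y - 1.
Integrating over R: integral_0^1 integral_0^1 (-2*y - 1) dx dy = -2.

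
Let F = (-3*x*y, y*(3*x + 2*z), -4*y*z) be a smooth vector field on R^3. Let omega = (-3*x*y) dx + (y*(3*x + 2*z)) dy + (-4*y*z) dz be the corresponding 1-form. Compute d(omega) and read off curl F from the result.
d(omega) = (-2*y - 4*z) dy ∧ dz + (0) dz ∧ dx + (3*x + 3*y) dx ∧ dy; curl F = (-2*y - 4*z, 0, 3*x + 3*y)

d omega = sum_{i<j} (∂f_j/∂x_i - ∂f_i/∂x_j) dx_i ∧ dx_j. Under the identification (dy ∧ dz, dz ∧ dx, dx ∧ dy) ↔ (e_x, e_y, e_z), the coefficients are exactly the components of curl F. Compute:
  ∂R/∂y - ∂Q/∂z = (-4*z) - (2*y) = -2*y - 4*z
  ∂P/∂z - ∂R/∂x = (0) - (0) = 0
  ∂Q/∂x - ∂P/∂y = (3*y) - (-3*x) = 3*x + 3*y.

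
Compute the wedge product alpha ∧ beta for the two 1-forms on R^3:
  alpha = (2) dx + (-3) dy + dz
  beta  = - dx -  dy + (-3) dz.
alpha ∧ beta = (-5) dx ∧ dy + (-5) dx ∧ dz + (10) dy ∧ dz

Distribute the wedge, using dx_i ∧ dx_j = -dx_j ∧ dx_i and dx_i ∧ dx_i = 0. For each pair (i, j) with i < j, the coefficient of dx_i ∧ dx_j in alpha ∧ beta is (alpha_i * beta_j - alpha_j * beta_i). Collecting: alpha ∧ beta = (-5) dx ∧ dy + (-5) dx ∧ dz + (10) dy ∧ dz.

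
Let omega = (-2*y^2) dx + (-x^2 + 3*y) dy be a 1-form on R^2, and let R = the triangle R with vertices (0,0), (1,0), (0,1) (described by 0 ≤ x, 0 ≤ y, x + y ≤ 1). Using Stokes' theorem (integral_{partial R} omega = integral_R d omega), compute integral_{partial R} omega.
integral_(partial R) omega = 1/3

Stokes: integral_partial_R omega = integral_R d omega with d omega = (∂Q/∂x - ∂P/∂y) dx ∧ dy.
  ∂Q/∂x = -2*x
  ∂P/∂y = -4*y
  integrand = ∂Q/∂x - ∂P/∂y = -2*x + 4*y.
Integrating over R: integral_0^1 integral_0^{1-x} (-2*x + 4*y) dy dx = 1/3.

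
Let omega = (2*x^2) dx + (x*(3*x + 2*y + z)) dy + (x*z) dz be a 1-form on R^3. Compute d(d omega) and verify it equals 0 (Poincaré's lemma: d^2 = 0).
d(d omega) = 0

Step 1: d omega = sum_{i<j} (∂f_j/∂x_i - ∂f_i/∂x_j) dx_i ∧ dx_j:
  coeff of dx ∧ dy: 6*x + 2*y + z
  coeff of dx ∧ dz: z
  coeff of dy ∧ dz: -x
Step 2: Apply d again to each 2-form coefficient. The only possible 3-form in R^3 is dx ∧ dy ∧ dz, with coefficient
  ∂(coeff of dy∧dz)/∂x - ∂(coeff of dx∧dz)/∂y + ∂(coeff of dx∧dy)/∂z
  = ∂/∂x (-x) - ∂/∂y (z) + ∂/∂z (6*x + 2*y + z).
Each of these terms simplifies to sums of mixed partials that cancel in pairs. The result is 0 (by equality of mixed partials for smooth functions — Schwarz / Clairaut).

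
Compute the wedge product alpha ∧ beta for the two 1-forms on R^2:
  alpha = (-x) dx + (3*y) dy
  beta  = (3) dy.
alpha ∧ beta = (-3*x) dx ∧ dy

Distribute the wedge, using dx_i ∧ dx_j = -dx_j ∧ dx_i and dx_i ∧ dx_i = 0. For each pair (i, j) with i < j, the coefficient of dx_i ∧ dx_j in alpha ∧ beta is (alpha_i * beta_j - alpha_j * beta_i). Collecting: alpha ∧ beta = (-3*x) dx ∧ dy.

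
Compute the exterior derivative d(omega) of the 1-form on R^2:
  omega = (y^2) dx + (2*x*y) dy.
d(omega) = 0

For a 1-form omega = sum_i f_i dx_i, the exterior derivative is
  d(omega) = sum_{i < j} (∂f_j/∂x_i - ∂f_i/∂x_j) dx_i ∧ dx_j.

Assembling: d(omega) = 0.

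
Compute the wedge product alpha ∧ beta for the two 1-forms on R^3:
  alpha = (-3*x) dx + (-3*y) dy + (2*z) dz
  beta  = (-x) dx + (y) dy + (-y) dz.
alpha ∧ beta = (-6*x*y) dx ∧ dy + (x*(3*y + 2*z)) dx ∧ dz + (y*(3*y - 2*z)) dy ∧ dz

Distribute the wedge, using dx_i ∧ dx_j = -dx_j ∧ dx_i and dx_i ∧ dx_i = 0. For each pair (i, j) with i < j, the coefficient of dx_i ∧ dx_j in alpha ∧ beta is (alpha_i * beta_j - alpha_j * beta_i). Collecting: alpha ∧ beta = (-6*x*y) dx ∧ dy + (x*(3*y + 2*z)) dx ∧ dz + (y*(3*y - 2*z)) dy ∧ dz.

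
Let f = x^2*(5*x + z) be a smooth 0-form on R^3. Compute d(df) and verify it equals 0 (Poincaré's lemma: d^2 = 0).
d(df) = 0

Step 1: df = sum_i (∂f/∂x_i) dx_i = (x*(15*x + 2*z)) dx + (0) dy + (x^2) dz.
Step 2: Apply d again. Using the 1-form formula, the coefficient of dx ∧ dy in d(df) is ∂^2 f/∂x ∂y - ∂^2 f/∂y ∂x = (0) - (0) = 0 (equality of mixed partials for smooth f).
Similarly for dx ∧ dz and dy ∧ dz — all coefficients vanish. So d(df) = 0.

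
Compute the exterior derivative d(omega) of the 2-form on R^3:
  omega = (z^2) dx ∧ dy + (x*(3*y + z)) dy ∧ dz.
d(omega) = (3*y + 3*z) dx ∧ dy ∧ dz

For a 2-form omega = sum_{i<j} g_{ij} dx_i ∧ dx_j, the exterior derivative is
  d(omega) = sum_{i<j} d(g_{ij}) ∧ dx_i ∧ dx_j = sum_{i<j, k} (∂g_{ij}/∂x_k) dx_k ∧ dx_i ∧ dx_j.
Expand each term, using dx_k ∧ dx_i ∧ dx_j = sgn(permutation) dx_{(a)} ∧ dx_{(b)} ∧ dx_{(c)} with (a < b < c) sorted:
  d(z^2) includes (∂/∂z)(z^2) dz = (2*z) dz, which multiplied by dx ∧ dy gives (2*z) dx ∧ dy ∧ dz
  d(x*(3*y + z)) includes (∂/∂x)(x*(3*y + z)) dx = (3*y + z) dx, which multiplied by dy ∧ dz gives (3*y + z) dx ∧ dy ∧ dz
Collecting like 3-forms: d(omega) = (3*y + 3*z) dx ∧ dy ∧ dz.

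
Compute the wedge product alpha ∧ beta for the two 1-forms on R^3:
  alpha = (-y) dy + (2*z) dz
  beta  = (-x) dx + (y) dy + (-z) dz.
alpha ∧ beta = (-x*y) dx ∧ dy + (-y*z) dy ∧ dz + (2*x*z) dx ∧ dz

Distribute the wedge, using dx_i ∧ dx_j = -dx_j ∧ dx_i and dx_i ∧ dx_i = 0. For each pair (i, j) with i < j, the coefficient of dx_i ∧ dx_j in alpha ∧ beta is (alpha_i * beta_j - alpha_j * beta_i). Collecting: alpha ∧ beta = (-x*y) dx ∧ dy + (-y*z) dy ∧ dz + (2*x*z) dx ∧ dz.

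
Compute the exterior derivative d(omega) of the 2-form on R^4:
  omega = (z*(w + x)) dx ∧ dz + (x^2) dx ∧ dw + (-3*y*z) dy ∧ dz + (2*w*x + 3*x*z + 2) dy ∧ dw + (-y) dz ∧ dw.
d(omega) = (z) dx ∧ dz ∧ dw + (2*w + 3*z) dx ∧ dy ∧ dw + (-3*x - 1) dy ∧ dz ∧ dw

For a 2-form omega = sum_{i<j} g_{ij} dx_i ∧ dx_j, the exterior derivative is
  d(omega) = sum_{i<j} d(g_{ij}) ∧ dx_i ∧ dx_j = sum_{i<j, k} (∂g_{ij}/∂x_k) dx_k ∧ dx_i ∧ dx_j.
Expand each term, using dx_k ∧ dx_i ∧ dx_j = sgn(permutation) dx_{(a)} ∧ dx_{(b)} ∧ dx_{(c)} with (a < b < c) sorted:
  d(z*(w + x)) includes (∂/∂w)(z*(w + x)) dw = (z) dw, which multiplied by dx ∧ dz gives (z) dx ∧ dz ∧ dw
  d(2*w*x + 3*x*z + 2) includes (∂/∂x)(2*w*x + 3*x*z + 2) dx = (2*w + 3*z) dx, which multiplied by dy ∧ dw gives (2*w + 3*z) dx ∧ dy ∧ dw
  d(2*w*x + 3*x*z + 2) includes (∂/∂z)(2*w*x + 3*x*z + 2) dz = (3*x) dz, which multiplied by dy ∧ dw gives (-3*x) dy ∧ dz ∧ dw
  d(-y) includes (∂/∂y)(-y) dy = (-1) dy, which multiplied by dz ∧ dw gives (-1) dy ∧ dz ∧ dw
Collecting like 3-forms: d(omega) = (z) dx ∧ dz ∧ dw + (2*w + 3*z) dx ∧ dy ∧ dw + (-3*x - 1) dy ∧ dz ∧ dw.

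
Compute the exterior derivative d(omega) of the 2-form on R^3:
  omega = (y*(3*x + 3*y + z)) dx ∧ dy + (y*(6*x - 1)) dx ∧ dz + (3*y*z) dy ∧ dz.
d(omega) = (-6*x + y + 1) dx ∧ dy ∧ dz

For a 2-form omega = sum_{i<j} g_{ij} dx_i ∧ dx_j, the exterior derivative is
  d(omega) = sum_{i<j} d(g_{ij}) ∧ dx_i ∧ dx_j = sum_{i<j, k} (∂g_{ij}/∂x_k) dx_k ∧ dx_i ∧ dx_j.
Expand each term, using dx_k ∧ dx_i ∧ dx_j = sgn(permutation) dx_{(a)} ∧ dx_{(b)} ∧ dx_{(c)} with (a < b < c) sorted:
  d(y*(3*x + 3*y + z)) includes (∂/∂z)(y*(3*x + 3*y + z)) dz = (y) dz, which multiplied by dx ∧ dy gives (y) dx ∧ dy ∧ dz
  d(y*(6*x - 1)) includes (∂/∂y)(y*(6*x - 1)) dy = (6*x - 1) dy, which multiplied by dx ∧ dz gives (1 - 6*x) dx ∧ dy ∧ dz
Collecting like 3-forms: d(omega) = (-6*x + y + 1) dx ∧ dy ∧ dz.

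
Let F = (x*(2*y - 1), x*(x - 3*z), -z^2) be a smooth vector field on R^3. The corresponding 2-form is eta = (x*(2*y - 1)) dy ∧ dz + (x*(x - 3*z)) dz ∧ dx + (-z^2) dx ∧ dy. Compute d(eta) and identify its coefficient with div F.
d(eta) = (2*y - 2*z - 1) dx ∧ dy ∧ dz; div F = 2*y - 2*z - 1

For a 2-form in R^3 of the form above, applying d gives a 3-form with coefficient ∂P/∂x + ∂Q/∂y + ∂R/∂z:
  ∂P/∂x = 2*y - 1
  ∂Q/∂y = 0
  ∂R/∂z = -2*z
Sum = 2*y - 2*z - 1, which is exactly div F.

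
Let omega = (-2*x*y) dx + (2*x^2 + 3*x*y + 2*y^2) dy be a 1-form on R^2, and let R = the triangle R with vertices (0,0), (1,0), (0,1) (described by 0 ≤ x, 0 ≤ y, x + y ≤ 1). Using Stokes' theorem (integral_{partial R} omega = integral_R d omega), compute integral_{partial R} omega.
integral_(partial R) omega = 3/2

Stokes: integral_partial_R omega = integral_R d omega with d omega = (∂Q/∂x - ∂P/∂y) dx ∧ dy.
  ∂Q/∂x = 4*x + 3*y
  ∂P/∂y = -2*x
  integrand = ∂Q/∂x - ∂P/∂y = 6*x + 3*y.
Integrating over R: integral_0^1 integral_0^{1-x} (6*x + 3*y) dy dx = 3/2.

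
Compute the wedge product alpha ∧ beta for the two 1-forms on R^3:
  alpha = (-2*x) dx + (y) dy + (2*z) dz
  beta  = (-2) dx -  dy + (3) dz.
alpha ∧ beta = (2*x + 2*y) dx ∧ dy + (-6*x + 4*z) dx ∧ dz + (3*y + 2*z) dy ∧ dz

Distribute the wedge, using dx_i ∧ dx_j = -dx_j ∧ dx_i and dx_i ∧ dx_i = 0. For each pair (i, j) with i < j, the coefficient of dx_i ∧ dx_j in alpha ∧ beta is (alpha_i * beta_j - alpha_j * beta_i). Collecting: alpha ∧ beta = (2*x + 2*y) dx ∧ dy + (-6*x + 4*z) dx ∧ dz + (3*y + 2*z) dy ∧ dz.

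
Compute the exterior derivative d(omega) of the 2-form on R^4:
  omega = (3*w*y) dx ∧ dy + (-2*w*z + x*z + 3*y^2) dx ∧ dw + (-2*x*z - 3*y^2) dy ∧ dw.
d(omega) = (-3*y - 2*z) dx ∧ dy ∧ dw + (2*w - x) dx ∧ dz ∧ dw + (2*x) dy ∧ dz ∧ dw

For a 2-form omega = sum_{i<j} g_{ij} dx_i ∧ dx_j, the exterior derivative is
  d(omega) = sum_{i<j} d(g_{ij}) ∧ dx_i ∧ dx_j = sum_{i<j, k} (∂g_{ij}/∂x_k) dx_k ∧ dx_i ∧ dx_j.
Expand each term, using dx_k ∧ dx_i ∧ dx_j = sgn(permutation) dx_{(a)} ∧ dx_{(b)} ∧ dx_{(c)} with (a < b < c) sorted:
  d(3*w*y) includes (∂/∂w)(3*w*y) dw = (3*y) dw, which multiplied by dx ∧ dy gives (3*y) dx ∧ dy ∧ dw
  d(-2*w*z + x*z + 3*y^2) includes (∂/∂y)(-2*w*z + x*z + 3*y^2) dy = (6*y) dy, which multiplied by dx ∧ dw gives (-6*y) dx ∧ dy ∧ dw
  d(-2*w*z + x*z + 3*y^2) includes (∂/∂z)(-2*w*z + x*z + 3*y^2) dz = (-2*w + x) dz, which multiplied by dx ∧ dw gives (2*w - x) dx ∧ dz ∧ dw
  d(-2*x*z - 3*y^2) includes (∂/∂x)(-2*x*z - 3*y^2) dx = (-2*z) dx, which multiplied by dy ∧ dw gives (-2*z) dx ∧ dy ∧ dw
  d(-2*x*z - 3*y^2) includes (∂/∂z)(-2*x*z - 3*y^2) dz = (-2*x) dz, which multiplied by dy ∧ dw gives (2*x) dy ∧ dz ∧ dw
Collecting like 3-forms: d(omega) = (-3*y - 2*z) dx ∧ dy ∧ dw + (2*w - x) dx ∧ dz ∧ dw + (2*x) dy ∧ dz ∧ dw.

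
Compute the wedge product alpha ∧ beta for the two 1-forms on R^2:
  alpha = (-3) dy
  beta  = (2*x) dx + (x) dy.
alpha ∧ beta = (6*x) dx ∧ dy

Distribute the wedge, using dx_i ∧ dx_j = -dx_j ∧ dx_i and dx_i ∧ dx_i = 0. For each pair (i, j) with i < j, the coefficient of dx_i ∧ dx_j in alpha ∧ beta is (alpha_i * beta_j - alpha_j * beta_i). Collecting: alpha ∧ beta = (6*x) dx ∧ dy.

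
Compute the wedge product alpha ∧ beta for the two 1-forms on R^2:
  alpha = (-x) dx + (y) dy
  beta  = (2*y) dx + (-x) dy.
alpha ∧ beta = (x^2 - 2*y^2) dx ∧ dy

Distribute the wedge, using dx_i ∧ dx_j = -dx_j ∧ dx_i and dx_i ∧ dx_i = 0. For each pair (i, j) with i < j, the coefficient of dx_i ∧ dx_j in alpha ∧ beta is (alpha_i * beta_j - alpha_j * beta_i). Collecting: alpha ∧ beta = (x^2 - 2*y^2) dx ∧ dy.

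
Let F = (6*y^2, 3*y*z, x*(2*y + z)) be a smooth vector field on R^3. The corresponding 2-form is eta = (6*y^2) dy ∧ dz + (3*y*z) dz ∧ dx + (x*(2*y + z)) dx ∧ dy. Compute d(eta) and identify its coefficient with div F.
d(eta) = (x + 3*z) dx ∧ dy ∧ dz; div F = x + 3*z

For a 2-form in R^3 of the form above, applying d gives a 3-form with coefficient ∂P/∂x + ∂Q/∂y + ∂R/∂z:
  ∂P/∂x = 0
  ∂Q/∂y = 3*z
  ∂R/∂z = x
Sum = x + 3*z, which is exactly div F.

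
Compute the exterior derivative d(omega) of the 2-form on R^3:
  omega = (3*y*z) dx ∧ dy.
d(omega) = (3*y) dx ∧ dy ∧ dz

For a 2-form omega = sum_{i<j} g_{ij} dx_i ∧ dx_j, the exterior derivative is
  d(omega) = sum_{i<j} d(g_{ij}) ∧ dx_i ∧ dx_j = sum_{i<j, k} (∂g_{ij}/∂x_k) dx_k ∧ dx_i ∧ dx_j.
Expand each term, using dx_k ∧ dx_i ∧ dx_j = sgn(permutation) dx_{(a)} ∧ dx_{(b)} ∧ dx_{(c)} with (a < b < c) sorted:
  d(3*y*z) includes (∂/∂z)(3*y*z) dz = (3*y) dz, which multiplied by dx ∧ dy gives (3*y) dx ∧ dy ∧ dz
Collecting like 3-forms: d(omega) = (3*y) dx ∧ dy ∧ dz.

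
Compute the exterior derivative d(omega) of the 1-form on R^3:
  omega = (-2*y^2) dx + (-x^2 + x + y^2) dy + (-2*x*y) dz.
d(omega) = (-2*x + 4*y + 1) dx ∧ dy + (-2*y) dx ∧ dz + (-2*x) dy ∧ dz

For a 1-form omega = sum_i f_i dx_i, the exterior derivative is
  d(omega) = sum_{i < j} (∂f_j/∂x_i - ∂f_i/∂x_j) dx_i ∧ dx_j.
  coefficient of dx ∧ dy: ∂f_2/∂x - ∂f_1/∂y = ∂(-x^2 + x + y^2)/∂x - ∂(-2*y^2)/∂y = -2*x + 4*y + 1
  coefficient of dx ∧ dz: ∂f_3/∂x - ∂f_1/∂z = ∂(-2*x*y)/∂x - ∂(-2*y^2)/∂z = -2*y
  coefficient of dy ∧ dz: ∂f_3/∂y - ∂f_2/∂z = ∂(-2*x*y)/∂y - ∂(-x^2 + x + y^2)/∂z = -2*x
Assembling: d(omega) = (-2*x + 4*y + 1) dx ∧ dy + (-2*y) dx ∧ dz + (-2*x) dy ∧ dz.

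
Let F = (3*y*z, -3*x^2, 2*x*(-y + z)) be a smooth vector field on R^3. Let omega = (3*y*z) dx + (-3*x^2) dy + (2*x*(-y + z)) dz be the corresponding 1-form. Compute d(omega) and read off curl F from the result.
d(omega) = (-2*x) dy ∧ dz + (5*y - 2*z) dz ∧ dx + (-6*x - 3*z) dx ∧ dy; curl F = (-2*x, 5*y - 2*z, -6*x - 3*z)

d omega = sum_{i<j} (∂f_j/∂x_i - ∂f_i/∂x_j) dx_i ∧ dx_j. Under the identification (dy ∧ dz, dz ∧ dx, dx ∧ dy) ↔ (e_x, e_y, e_z), the coefficients are exactly the components of curl F. Compute:
  ∂R/∂y - ∂Q/∂z = (-2*x) - (0) = -2*x
  ∂P/∂z - ∂R/∂x = (3*y) - (-2*y + 2*z) = 5*y - 2*z
  ∂Q/∂x - ∂P/∂y = (-6*x) - (3*z) = -6*x - 3*z.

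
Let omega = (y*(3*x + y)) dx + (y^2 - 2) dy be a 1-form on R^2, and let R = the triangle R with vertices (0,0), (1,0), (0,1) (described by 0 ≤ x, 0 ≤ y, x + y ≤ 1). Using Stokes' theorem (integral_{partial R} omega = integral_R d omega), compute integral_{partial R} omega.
integral_(partial R) omega = -5/6

Stokes: integral_partial_R omega = integral_R d omega with d omega = (∂Q/∂x - ∂P/∂y) dx ∧ dy.
  ∂Q/∂x = 0
  ∂P/∂y = 3*x + 2*y
  integrand = ∂Q/∂x - ∂P/∂y = -3*x - 2*y.
Integrating over R: integral_0^1 integral_0^{1-x} (-3*x - 2*y) dy dx = -5/6.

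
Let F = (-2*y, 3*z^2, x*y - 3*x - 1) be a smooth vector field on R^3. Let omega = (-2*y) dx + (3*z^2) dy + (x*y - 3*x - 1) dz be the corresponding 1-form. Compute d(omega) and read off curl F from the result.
d(omega) = (x - 6*z) dy ∧ dz + (3 - y) dz ∧ dx + (2) dx ∧ dy; curl F = (x - 6*z, 3 - y, 2)

d omega = sum_{i<j} (∂f_j/∂x_i - ∂f_i/∂x_j) dx_i ∧ dx_j. Under the identification (dy ∧ dz, dz ∧ dx, dx ∧ dy) ↔ (e_x, e_y, e_z), the coefficients are exactly the components of curl F. Compute:
  ∂R/∂y - ∂Q/∂z = (x) - (6*z) = x - 6*z
  ∂P/∂z - ∂R/∂x = (0) - (y - 3) = 3 - y
  ∂Q/∂x - ∂P/∂y = (0) - (-2) = 2.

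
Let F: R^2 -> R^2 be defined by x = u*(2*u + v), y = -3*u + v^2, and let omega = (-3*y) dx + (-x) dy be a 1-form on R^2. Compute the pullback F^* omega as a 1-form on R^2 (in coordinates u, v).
F^* omega = (42*u^2 - 12*u*v^2 + 12*u*v - 3*v^3) du + (u*(-4*u*v + 9*u - 5*v^2)) dv

Using F^*(f dg) = (f ∘ F) d(g ∘ F), substitute each coordinate x_i by F_i(u, v) in f_i, and replace dx_i by d F_i = (∂F_i/∂u) du + (∂F_i/∂v) dv.
  For the x component: f_1(F) = 9*u - 3*v^2; d F_1 = (4*u + v) du + (u) dv
  For the y component: f_2(F) = u*(-2*u - v); d F_2 = (-3) du + (2*v) dv
Combining and collecting du, dv coefficients:
  coeff of du: 42*u^2 - 12*u*v^2 + 12*u*v - 3*v^3
  coeff of dv: u*(-4*u*v + 9*u - 5*v^2)
F^* omega = (42*u^2 - 12*u*v^2 + 12*u*v - 3*v^3) du + (u*(-4*u*v + 9*u - 5*v^2)) dv.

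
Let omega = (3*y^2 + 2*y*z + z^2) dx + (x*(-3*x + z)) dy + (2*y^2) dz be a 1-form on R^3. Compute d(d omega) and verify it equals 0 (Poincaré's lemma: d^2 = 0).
d(d omega) = 0

Step 1: d omega = sum_{i<j} (∂f_j/∂x_i - ∂f_i/∂x_j) dx_i ∧ dx_j:
  coeff of dx ∧ dy: -6*x - 6*y - z
  coeff of dx ∧ dz: -2*y - 2*z
  coeff of dy ∧ dz: -x + 4*y
Step 2: Apply d again to each 2-form coefficient. The only possible 3-form in R^3 is dx ∧ dy ∧ dz, with coefficient
  ∂(coeff of dy∧dz)/∂x - ∂(coeff of dx∧dz)/∂y + ∂(coeff of dx∧dy)/∂z
  = ∂/∂x (-x + 4*y) - ∂/∂y (-2*y - 2*z) + ∂/∂z (-6*x - 6*y - z).
Each of these terms simplifies to sums of mixed partials that cancel in pairs. The result is 0 (by equality of mixed partials for smooth functions — Schwarz / Clairaut).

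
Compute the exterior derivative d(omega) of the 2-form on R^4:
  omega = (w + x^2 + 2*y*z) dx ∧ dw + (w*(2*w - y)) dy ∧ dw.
d(omega) = (-2*z) dx ∧ dy ∧ dw + (-2*y) dx ∧ dz ∧ dw

For a 2-form omega = sum_{i<j} g_{ij} dx_i ∧ dx_j, the exterior derivative is
  d(omega) = sum_{i<j} d(g_{ij}) ∧ dx_i ∧ dx_j = sum_{i<j, k} (∂g_{ij}/∂x_k) dx_k ∧ dx_i ∧ dx_j.
Expand each term, using dx_k ∧ dx_i ∧ dx_j = sgn(permutation) dx_{(a)} ∧ dx_{(b)} ∧ dx_{(c)} with (a < b < c) sorted:
  d(w + x^2 + 2*y*z) includes (∂/∂y)(w + x^2 + 2*y*z) dy = (2*z) dy, which multiplied by dx ∧ dw gives (-2*z) dx ∧ dy ∧ dw
  d(w + x^2 + 2*y*z) includes (∂/∂z)(w + x^2 + 2*y*z) dz = (2*y) dz, which multiplied by dx ∧ dw gives (-2*y) dx ∧ dz ∧ dw
Collecting like 3-forms: d(omega) = (-2*z) dx ∧ dy ∧ dw + (-2*y) dx ∧ dz ∧ dw.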